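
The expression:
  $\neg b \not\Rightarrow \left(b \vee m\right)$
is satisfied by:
  {b: False, m: False}


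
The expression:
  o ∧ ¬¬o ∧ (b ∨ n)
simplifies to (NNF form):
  o ∧ (b ∨ n)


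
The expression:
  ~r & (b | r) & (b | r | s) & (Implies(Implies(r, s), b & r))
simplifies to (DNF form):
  False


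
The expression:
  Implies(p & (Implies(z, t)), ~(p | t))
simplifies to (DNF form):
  ~p | (z & ~t)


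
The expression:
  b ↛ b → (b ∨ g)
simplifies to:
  True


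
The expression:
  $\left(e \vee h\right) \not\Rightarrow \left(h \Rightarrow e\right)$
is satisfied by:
  {h: True, e: False}


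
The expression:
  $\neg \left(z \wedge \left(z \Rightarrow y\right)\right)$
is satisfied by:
  {z: False, y: False}
  {y: True, z: False}
  {z: True, y: False}


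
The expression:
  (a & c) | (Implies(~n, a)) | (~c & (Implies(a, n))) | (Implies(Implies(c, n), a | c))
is always true.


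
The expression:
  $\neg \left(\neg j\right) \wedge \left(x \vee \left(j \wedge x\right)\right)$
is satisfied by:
  {j: True, x: True}


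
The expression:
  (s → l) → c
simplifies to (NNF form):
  c ∨ (s ∧ ¬l)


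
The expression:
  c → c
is always true.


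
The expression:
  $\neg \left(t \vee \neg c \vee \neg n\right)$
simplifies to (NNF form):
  $c \wedge n \wedge \neg t$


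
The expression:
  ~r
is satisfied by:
  {r: False}


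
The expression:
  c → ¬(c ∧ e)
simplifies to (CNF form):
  ¬c ∨ ¬e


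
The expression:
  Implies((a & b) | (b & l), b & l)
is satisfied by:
  {l: True, a: False, b: False}
  {l: False, a: False, b: False}
  {b: True, l: True, a: False}
  {b: True, l: False, a: False}
  {a: True, l: True, b: False}
  {a: True, l: False, b: False}
  {a: True, b: True, l: True}


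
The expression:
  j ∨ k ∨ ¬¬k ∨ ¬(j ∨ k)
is always true.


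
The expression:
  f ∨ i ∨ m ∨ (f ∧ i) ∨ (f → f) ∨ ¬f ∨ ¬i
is always true.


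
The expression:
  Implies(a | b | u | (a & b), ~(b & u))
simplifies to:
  ~b | ~u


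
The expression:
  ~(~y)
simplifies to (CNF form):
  y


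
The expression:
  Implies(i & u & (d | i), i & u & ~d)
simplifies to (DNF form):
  ~d | ~i | ~u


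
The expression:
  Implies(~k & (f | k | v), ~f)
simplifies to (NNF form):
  k | ~f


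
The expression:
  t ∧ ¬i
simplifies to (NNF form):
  t ∧ ¬i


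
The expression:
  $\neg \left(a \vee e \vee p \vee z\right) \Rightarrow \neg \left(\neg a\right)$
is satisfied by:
  {a: True, z: True, e: True, p: True}
  {a: True, z: True, e: True, p: False}
  {a: True, z: True, p: True, e: False}
  {a: True, z: True, p: False, e: False}
  {a: True, e: True, p: True, z: False}
  {a: True, e: True, p: False, z: False}
  {a: True, e: False, p: True, z: False}
  {a: True, e: False, p: False, z: False}
  {z: True, e: True, p: True, a: False}
  {z: True, e: True, p: False, a: False}
  {z: True, p: True, e: False, a: False}
  {z: True, p: False, e: False, a: False}
  {e: True, p: True, z: False, a: False}
  {e: True, z: False, p: False, a: False}
  {p: True, z: False, e: False, a: False}


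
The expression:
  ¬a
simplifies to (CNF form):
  ¬a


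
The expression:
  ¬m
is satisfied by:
  {m: False}


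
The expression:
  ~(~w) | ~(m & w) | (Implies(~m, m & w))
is always true.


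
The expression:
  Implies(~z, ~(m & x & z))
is always true.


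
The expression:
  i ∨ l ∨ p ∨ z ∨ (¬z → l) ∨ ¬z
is always true.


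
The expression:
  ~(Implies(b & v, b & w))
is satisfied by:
  {b: True, v: True, w: False}


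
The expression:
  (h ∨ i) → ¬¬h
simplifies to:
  h ∨ ¬i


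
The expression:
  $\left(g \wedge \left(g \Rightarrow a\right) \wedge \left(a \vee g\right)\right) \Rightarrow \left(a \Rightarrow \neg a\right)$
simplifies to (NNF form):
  $\neg a \vee \neg g$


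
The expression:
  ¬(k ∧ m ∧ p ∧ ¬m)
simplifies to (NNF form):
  True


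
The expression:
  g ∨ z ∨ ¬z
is always true.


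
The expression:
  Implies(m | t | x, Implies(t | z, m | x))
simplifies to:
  m | x | ~t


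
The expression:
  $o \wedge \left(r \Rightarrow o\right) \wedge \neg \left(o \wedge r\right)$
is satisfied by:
  {o: True, r: False}


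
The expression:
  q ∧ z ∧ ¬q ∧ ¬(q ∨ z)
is never true.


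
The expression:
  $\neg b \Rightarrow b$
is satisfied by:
  {b: True}


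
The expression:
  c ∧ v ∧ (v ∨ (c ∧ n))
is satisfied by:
  {c: True, v: True}


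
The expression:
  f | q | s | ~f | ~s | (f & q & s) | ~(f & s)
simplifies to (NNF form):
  True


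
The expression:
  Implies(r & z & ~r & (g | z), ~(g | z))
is always true.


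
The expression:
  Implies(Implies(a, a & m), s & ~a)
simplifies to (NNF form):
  (a & ~m) | (s & ~a)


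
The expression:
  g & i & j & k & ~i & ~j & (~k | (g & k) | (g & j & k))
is never true.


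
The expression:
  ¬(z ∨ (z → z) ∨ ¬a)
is never true.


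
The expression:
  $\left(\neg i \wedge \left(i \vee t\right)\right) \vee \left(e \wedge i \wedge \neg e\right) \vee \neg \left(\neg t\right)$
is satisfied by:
  {t: True}


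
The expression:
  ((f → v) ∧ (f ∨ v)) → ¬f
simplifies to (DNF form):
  ¬f ∨ ¬v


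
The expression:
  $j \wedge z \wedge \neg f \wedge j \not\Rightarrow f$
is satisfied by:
  {z: True, j: True, f: False}


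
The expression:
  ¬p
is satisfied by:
  {p: False}


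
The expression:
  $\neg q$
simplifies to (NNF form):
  $\neg q$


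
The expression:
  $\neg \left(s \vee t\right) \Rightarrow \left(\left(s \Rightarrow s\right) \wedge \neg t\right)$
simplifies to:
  $\text{True}$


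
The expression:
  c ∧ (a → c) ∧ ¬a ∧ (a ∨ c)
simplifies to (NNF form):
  c ∧ ¬a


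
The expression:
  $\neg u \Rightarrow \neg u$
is always true.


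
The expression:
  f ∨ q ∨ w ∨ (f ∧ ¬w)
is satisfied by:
  {q: True, w: True, f: True}
  {q: True, w: True, f: False}
  {q: True, f: True, w: False}
  {q: True, f: False, w: False}
  {w: True, f: True, q: False}
  {w: True, f: False, q: False}
  {f: True, w: False, q: False}


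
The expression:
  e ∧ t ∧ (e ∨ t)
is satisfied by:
  {t: True, e: True}


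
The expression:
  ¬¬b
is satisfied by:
  {b: True}


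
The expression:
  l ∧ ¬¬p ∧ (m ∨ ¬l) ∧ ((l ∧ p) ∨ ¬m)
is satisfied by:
  {m: True, p: True, l: True}


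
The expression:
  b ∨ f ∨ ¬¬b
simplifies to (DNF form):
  b ∨ f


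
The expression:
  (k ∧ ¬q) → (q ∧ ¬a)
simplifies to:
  q ∨ ¬k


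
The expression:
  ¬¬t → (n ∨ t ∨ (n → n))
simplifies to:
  True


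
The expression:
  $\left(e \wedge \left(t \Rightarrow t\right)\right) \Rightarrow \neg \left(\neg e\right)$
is always true.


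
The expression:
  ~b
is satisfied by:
  {b: False}


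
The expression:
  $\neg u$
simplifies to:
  $\neg u$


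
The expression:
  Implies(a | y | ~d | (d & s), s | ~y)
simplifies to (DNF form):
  s | ~y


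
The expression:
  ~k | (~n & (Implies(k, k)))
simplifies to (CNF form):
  ~k | ~n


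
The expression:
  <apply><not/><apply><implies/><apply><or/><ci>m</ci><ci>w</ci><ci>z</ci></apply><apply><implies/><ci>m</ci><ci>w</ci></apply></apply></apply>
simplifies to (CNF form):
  <apply><and/><ci>m</ci><apply><not/><ci>w</ci></apply></apply>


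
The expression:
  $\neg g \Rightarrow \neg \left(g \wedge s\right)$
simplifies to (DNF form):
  $\text{True}$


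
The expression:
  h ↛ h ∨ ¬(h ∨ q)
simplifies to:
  ¬h ∧ ¬q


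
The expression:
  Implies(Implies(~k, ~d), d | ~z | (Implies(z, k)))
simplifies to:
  d | k | ~z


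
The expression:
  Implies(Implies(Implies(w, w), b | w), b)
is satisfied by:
  {b: True, w: False}
  {w: False, b: False}
  {w: True, b: True}


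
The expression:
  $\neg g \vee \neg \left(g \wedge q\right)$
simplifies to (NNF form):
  $\neg g \vee \neg q$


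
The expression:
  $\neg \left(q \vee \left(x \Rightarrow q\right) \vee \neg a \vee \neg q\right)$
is never true.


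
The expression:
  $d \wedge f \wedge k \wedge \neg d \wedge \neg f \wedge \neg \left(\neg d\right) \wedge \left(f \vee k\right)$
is never true.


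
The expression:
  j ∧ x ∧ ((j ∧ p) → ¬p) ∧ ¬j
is never true.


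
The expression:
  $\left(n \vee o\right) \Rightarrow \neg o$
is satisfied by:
  {o: False}


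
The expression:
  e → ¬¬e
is always true.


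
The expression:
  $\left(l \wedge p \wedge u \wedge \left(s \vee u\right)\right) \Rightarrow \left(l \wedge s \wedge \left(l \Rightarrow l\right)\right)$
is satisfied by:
  {s: True, l: False, u: False, p: False}
  {p: False, l: False, s: False, u: False}
  {p: True, s: True, l: False, u: False}
  {p: True, l: False, s: False, u: False}
  {u: True, s: True, p: False, l: False}
  {u: True, p: False, l: False, s: False}
  {u: True, p: True, s: True, l: False}
  {u: True, p: True, l: False, s: False}
  {s: True, l: True, u: False, p: False}
  {l: True, u: False, s: False, p: False}
  {p: True, l: True, s: True, u: False}
  {p: True, l: True, u: False, s: False}
  {s: True, l: True, u: True, p: False}
  {l: True, u: True, p: False, s: False}
  {p: True, l: True, u: True, s: True}


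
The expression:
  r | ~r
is always true.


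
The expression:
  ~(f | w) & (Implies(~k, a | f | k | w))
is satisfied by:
  {a: True, k: True, w: False, f: False}
  {a: True, k: False, w: False, f: False}
  {k: True, f: False, a: False, w: False}


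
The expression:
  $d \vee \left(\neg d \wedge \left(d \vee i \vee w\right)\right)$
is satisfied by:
  {i: True, d: True, w: True}
  {i: True, d: True, w: False}
  {i: True, w: True, d: False}
  {i: True, w: False, d: False}
  {d: True, w: True, i: False}
  {d: True, w: False, i: False}
  {w: True, d: False, i: False}


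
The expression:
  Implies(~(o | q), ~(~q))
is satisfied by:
  {q: True, o: True}
  {q: True, o: False}
  {o: True, q: False}


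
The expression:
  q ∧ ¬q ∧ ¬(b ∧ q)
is never true.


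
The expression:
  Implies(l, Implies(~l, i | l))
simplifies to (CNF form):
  True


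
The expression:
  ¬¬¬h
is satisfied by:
  {h: False}


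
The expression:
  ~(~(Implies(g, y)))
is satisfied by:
  {y: True, g: False}
  {g: False, y: False}
  {g: True, y: True}


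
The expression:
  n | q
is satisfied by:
  {n: True, q: True}
  {n: True, q: False}
  {q: True, n: False}


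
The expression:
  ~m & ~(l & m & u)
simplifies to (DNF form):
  ~m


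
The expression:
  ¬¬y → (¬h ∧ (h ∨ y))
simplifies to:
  ¬h ∨ ¬y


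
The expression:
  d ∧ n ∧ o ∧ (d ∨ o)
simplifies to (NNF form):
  d ∧ n ∧ o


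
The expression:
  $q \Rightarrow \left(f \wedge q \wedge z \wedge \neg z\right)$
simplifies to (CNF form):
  $\neg q$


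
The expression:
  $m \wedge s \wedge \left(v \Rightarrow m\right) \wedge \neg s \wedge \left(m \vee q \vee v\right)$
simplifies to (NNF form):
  $\text{False}$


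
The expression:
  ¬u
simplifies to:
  ¬u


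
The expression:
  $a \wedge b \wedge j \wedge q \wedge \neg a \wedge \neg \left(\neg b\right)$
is never true.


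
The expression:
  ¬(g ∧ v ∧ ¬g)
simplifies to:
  True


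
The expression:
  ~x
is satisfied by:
  {x: False}


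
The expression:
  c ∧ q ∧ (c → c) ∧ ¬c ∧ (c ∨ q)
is never true.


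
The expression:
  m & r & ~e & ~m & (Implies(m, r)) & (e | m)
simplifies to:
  False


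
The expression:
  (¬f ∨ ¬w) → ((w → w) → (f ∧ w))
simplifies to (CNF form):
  f ∧ w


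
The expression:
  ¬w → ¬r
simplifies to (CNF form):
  w ∨ ¬r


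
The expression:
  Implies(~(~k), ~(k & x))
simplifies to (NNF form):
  ~k | ~x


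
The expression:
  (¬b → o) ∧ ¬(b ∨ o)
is never true.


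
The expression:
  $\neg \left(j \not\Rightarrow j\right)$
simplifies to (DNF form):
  $\text{True}$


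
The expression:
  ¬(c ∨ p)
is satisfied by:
  {p: False, c: False}


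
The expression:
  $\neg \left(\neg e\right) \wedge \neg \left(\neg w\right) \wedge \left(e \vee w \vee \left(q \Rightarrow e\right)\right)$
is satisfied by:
  {e: True, w: True}


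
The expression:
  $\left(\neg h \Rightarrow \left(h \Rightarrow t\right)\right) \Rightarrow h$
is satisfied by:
  {h: True}


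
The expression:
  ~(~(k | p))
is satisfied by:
  {k: True, p: True}
  {k: True, p: False}
  {p: True, k: False}


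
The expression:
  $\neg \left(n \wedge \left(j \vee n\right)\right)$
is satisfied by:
  {n: False}


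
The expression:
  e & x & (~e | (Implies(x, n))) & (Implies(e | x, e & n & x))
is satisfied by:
  {e: True, x: True, n: True}


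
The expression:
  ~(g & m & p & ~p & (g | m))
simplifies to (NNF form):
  True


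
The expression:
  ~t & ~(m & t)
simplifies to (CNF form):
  ~t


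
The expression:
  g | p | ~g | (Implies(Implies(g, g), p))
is always true.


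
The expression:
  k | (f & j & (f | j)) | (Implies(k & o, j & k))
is always true.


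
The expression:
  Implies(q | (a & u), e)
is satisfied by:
  {e: True, q: False, u: False, a: False}
  {a: True, e: True, q: False, u: False}
  {e: True, u: True, q: False, a: False}
  {a: True, e: True, u: True, q: False}
  {e: True, q: True, u: False, a: False}
  {e: True, a: True, q: True, u: False}
  {e: True, u: True, q: True, a: False}
  {a: True, e: True, u: True, q: True}
  {a: False, q: False, u: False, e: False}
  {a: True, q: False, u: False, e: False}
  {u: True, a: False, q: False, e: False}


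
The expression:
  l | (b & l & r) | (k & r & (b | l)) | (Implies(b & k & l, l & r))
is always true.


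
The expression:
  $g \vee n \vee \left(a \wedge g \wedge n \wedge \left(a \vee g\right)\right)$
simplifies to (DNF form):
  $g \vee n$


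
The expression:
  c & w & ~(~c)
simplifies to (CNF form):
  c & w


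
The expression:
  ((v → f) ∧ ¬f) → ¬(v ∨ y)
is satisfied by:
  {v: True, f: True, y: False}
  {v: True, f: False, y: False}
  {f: True, v: False, y: False}
  {v: False, f: False, y: False}
  {y: True, v: True, f: True}
  {y: True, v: True, f: False}
  {y: True, f: True, v: False}


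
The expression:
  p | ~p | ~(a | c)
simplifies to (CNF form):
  True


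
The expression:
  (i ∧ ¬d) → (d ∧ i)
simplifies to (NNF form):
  d ∨ ¬i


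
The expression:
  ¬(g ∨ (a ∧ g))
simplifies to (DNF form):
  ¬g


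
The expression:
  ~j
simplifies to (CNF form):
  ~j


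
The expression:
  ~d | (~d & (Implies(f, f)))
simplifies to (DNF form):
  ~d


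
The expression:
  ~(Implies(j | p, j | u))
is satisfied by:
  {p: True, u: False, j: False}


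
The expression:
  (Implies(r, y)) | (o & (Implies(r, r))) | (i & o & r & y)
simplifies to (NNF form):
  o | y | ~r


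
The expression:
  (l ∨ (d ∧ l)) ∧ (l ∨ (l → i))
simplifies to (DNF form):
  l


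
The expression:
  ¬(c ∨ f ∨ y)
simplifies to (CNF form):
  ¬c ∧ ¬f ∧ ¬y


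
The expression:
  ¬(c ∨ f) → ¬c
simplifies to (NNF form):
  True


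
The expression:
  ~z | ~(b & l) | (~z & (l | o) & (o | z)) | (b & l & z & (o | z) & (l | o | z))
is always true.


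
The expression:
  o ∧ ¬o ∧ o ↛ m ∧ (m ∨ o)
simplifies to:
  False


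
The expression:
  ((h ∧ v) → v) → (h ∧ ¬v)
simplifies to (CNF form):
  h ∧ ¬v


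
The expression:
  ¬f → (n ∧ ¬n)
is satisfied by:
  {f: True}


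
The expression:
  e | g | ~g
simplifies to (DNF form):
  True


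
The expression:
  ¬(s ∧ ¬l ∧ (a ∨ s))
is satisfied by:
  {l: True, s: False}
  {s: False, l: False}
  {s: True, l: True}


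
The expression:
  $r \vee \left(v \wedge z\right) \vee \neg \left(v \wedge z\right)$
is always true.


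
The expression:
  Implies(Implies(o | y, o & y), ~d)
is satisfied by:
  {y: False, d: False, o: False}
  {o: True, y: False, d: False}
  {y: True, o: False, d: False}
  {o: True, y: True, d: False}
  {d: True, o: True, y: False}
  {d: True, y: True, o: False}


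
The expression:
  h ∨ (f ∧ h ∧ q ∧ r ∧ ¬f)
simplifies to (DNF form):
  h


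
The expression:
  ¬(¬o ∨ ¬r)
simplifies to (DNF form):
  o ∧ r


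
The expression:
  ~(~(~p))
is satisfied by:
  {p: False}


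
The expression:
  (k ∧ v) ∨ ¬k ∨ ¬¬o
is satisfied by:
  {o: True, v: True, k: False}
  {o: True, k: False, v: False}
  {v: True, k: False, o: False}
  {v: False, k: False, o: False}
  {o: True, v: True, k: True}
  {o: True, k: True, v: False}
  {v: True, k: True, o: False}


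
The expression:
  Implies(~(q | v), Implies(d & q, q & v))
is always true.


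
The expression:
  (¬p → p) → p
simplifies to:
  True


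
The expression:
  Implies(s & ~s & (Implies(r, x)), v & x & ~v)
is always true.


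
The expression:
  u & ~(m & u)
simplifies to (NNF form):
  u & ~m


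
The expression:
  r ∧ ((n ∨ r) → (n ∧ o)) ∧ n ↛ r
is never true.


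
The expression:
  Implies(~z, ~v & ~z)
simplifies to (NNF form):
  z | ~v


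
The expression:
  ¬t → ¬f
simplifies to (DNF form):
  t ∨ ¬f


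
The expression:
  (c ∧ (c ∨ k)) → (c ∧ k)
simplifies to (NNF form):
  k ∨ ¬c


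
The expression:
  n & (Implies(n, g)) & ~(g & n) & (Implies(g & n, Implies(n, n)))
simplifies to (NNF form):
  False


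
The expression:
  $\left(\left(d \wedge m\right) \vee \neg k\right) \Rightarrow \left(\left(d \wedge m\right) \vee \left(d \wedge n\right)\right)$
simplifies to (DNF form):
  $k \vee \left(d \wedge m\right) \vee \left(d \wedge n\right)$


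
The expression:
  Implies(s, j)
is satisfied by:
  {j: True, s: False}
  {s: False, j: False}
  {s: True, j: True}


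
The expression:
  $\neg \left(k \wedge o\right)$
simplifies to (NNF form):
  $\neg k \vee \neg o$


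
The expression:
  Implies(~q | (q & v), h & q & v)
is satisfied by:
  {h: True, q: True, v: False}
  {q: True, v: False, h: False}
  {h: True, v: True, q: True}


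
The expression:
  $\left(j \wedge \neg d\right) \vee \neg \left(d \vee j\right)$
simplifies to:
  $\neg d$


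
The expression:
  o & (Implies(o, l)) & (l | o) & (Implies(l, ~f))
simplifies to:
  l & o & ~f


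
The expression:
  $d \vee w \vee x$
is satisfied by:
  {x: True, d: True, w: True}
  {x: True, d: True, w: False}
  {x: True, w: True, d: False}
  {x: True, w: False, d: False}
  {d: True, w: True, x: False}
  {d: True, w: False, x: False}
  {w: True, d: False, x: False}


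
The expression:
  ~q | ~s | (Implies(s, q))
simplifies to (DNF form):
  True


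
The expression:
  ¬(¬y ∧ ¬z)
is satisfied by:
  {y: True, z: True}
  {y: True, z: False}
  {z: True, y: False}


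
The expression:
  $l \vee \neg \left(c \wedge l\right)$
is always true.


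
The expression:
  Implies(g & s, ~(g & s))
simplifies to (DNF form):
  ~g | ~s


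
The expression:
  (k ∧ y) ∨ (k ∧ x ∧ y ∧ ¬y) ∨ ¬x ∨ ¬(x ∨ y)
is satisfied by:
  {y: True, k: True, x: False}
  {y: True, k: False, x: False}
  {k: True, y: False, x: False}
  {y: False, k: False, x: False}
  {y: True, x: True, k: True}


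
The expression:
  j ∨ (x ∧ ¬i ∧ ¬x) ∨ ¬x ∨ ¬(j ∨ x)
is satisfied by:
  {j: True, x: False}
  {x: False, j: False}
  {x: True, j: True}


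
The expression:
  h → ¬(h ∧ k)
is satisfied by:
  {h: False, k: False}
  {k: True, h: False}
  {h: True, k: False}


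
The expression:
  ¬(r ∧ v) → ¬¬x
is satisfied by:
  {r: True, x: True, v: True}
  {r: True, x: True, v: False}
  {x: True, v: True, r: False}
  {x: True, v: False, r: False}
  {r: True, v: True, x: False}


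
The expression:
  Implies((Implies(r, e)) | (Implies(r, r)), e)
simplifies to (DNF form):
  e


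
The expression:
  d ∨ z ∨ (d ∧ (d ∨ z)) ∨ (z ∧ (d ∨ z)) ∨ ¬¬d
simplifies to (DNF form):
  d ∨ z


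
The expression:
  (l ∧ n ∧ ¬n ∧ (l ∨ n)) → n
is always true.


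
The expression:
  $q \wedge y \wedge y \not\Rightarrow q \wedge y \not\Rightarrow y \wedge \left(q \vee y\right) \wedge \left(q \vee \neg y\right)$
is never true.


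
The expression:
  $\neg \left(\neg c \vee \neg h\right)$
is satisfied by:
  {h: True, c: True}


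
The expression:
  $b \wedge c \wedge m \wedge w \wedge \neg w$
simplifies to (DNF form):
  $\text{False}$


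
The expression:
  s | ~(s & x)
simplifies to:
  True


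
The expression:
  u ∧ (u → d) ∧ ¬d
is never true.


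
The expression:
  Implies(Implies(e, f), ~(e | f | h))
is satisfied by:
  {e: True, h: False, f: False}
  {h: False, f: False, e: False}
  {e: True, h: True, f: False}


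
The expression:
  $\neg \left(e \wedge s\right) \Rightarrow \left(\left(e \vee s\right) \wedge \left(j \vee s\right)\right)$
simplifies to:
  $s \vee \left(e \wedge j\right)$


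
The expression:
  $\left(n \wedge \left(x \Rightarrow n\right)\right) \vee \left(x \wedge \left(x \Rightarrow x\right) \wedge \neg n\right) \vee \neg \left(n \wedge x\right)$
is always true.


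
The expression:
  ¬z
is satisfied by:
  {z: False}


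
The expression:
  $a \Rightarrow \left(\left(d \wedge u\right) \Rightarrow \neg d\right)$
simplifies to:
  $\neg a \vee \neg d \vee \neg u$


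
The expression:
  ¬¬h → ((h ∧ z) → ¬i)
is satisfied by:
  {h: False, z: False, i: False}
  {i: True, h: False, z: False}
  {z: True, h: False, i: False}
  {i: True, z: True, h: False}
  {h: True, i: False, z: False}
  {i: True, h: True, z: False}
  {z: True, h: True, i: False}


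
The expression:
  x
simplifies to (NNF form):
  x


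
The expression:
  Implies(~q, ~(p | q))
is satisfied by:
  {q: True, p: False}
  {p: False, q: False}
  {p: True, q: True}


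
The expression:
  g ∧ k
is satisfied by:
  {g: True, k: True}


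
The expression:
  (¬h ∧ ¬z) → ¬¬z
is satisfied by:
  {z: True, h: True}
  {z: True, h: False}
  {h: True, z: False}


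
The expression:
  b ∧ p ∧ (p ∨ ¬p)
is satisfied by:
  {p: True, b: True}


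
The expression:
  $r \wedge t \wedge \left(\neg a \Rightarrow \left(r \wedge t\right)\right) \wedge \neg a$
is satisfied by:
  {t: True, r: True, a: False}


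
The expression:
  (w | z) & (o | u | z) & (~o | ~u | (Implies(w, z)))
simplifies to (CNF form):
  (w | z) & (o | u | z) & (o | w | z) & (u | w | z) & (o | z | ~o) & (u | z | ~u) & (w | z | ~o) & (w | z | ~u) & (z | ~o | ~u)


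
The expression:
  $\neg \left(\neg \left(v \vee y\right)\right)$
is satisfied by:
  {y: True, v: True}
  {y: True, v: False}
  {v: True, y: False}


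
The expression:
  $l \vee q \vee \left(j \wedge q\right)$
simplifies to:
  $l \vee q$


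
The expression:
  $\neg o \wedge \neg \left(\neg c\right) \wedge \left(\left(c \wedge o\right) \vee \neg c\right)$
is never true.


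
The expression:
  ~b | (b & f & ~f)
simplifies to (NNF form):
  ~b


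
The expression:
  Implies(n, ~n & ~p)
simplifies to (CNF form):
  ~n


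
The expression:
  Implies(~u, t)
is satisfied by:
  {t: True, u: True}
  {t: True, u: False}
  {u: True, t: False}


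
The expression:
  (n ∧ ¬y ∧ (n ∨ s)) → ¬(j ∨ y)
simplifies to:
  y ∨ ¬j ∨ ¬n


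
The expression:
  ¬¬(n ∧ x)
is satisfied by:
  {x: True, n: True}


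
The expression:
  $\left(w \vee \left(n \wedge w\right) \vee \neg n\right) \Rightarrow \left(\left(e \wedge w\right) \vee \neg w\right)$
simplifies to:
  $e \vee \neg w$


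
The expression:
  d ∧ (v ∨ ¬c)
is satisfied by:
  {d: True, v: True, c: False}
  {d: True, c: False, v: False}
  {d: True, v: True, c: True}


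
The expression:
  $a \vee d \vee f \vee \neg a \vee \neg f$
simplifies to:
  $\text{True}$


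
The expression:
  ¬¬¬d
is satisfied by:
  {d: False}


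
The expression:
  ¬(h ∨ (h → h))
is never true.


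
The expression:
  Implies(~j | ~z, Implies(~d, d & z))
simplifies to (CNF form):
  (d | j) & (d | z)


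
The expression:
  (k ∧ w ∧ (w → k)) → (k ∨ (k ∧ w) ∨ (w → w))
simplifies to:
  True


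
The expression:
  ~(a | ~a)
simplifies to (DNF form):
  False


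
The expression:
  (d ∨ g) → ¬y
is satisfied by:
  {g: False, y: False, d: False}
  {d: True, g: False, y: False}
  {g: True, d: False, y: False}
  {d: True, g: True, y: False}
  {y: True, d: False, g: False}


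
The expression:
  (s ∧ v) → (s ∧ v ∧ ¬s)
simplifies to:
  ¬s ∨ ¬v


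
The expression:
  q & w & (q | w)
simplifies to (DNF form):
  q & w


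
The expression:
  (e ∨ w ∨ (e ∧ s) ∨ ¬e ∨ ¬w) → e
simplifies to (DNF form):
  e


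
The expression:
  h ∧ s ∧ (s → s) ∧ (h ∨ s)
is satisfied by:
  {h: True, s: True}


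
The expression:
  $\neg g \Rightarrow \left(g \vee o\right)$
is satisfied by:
  {o: True, g: True}
  {o: True, g: False}
  {g: True, o: False}


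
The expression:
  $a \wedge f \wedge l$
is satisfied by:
  {a: True, f: True, l: True}


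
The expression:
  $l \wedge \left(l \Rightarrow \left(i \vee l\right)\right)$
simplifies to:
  $l$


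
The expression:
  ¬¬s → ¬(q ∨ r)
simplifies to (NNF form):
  (¬q ∧ ¬r) ∨ ¬s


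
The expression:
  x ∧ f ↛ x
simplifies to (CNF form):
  False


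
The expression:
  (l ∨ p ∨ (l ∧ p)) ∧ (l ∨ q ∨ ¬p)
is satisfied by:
  {q: True, l: True, p: True}
  {q: True, l: True, p: False}
  {l: True, p: True, q: False}
  {l: True, p: False, q: False}
  {q: True, p: True, l: False}


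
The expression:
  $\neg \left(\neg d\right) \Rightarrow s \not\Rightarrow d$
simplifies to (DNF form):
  $\neg d$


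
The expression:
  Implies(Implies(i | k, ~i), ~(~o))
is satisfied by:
  {i: True, o: True}
  {i: True, o: False}
  {o: True, i: False}


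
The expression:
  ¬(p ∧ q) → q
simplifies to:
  q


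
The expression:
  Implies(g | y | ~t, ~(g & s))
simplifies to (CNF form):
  ~g | ~s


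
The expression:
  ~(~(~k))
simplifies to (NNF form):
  ~k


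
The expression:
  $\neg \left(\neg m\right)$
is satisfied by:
  {m: True}


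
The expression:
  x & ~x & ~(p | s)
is never true.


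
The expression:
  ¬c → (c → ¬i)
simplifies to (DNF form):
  True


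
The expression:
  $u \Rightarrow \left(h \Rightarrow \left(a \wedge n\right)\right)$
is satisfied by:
  {n: True, a: True, h: False, u: False}
  {n: True, a: False, h: False, u: False}
  {a: True, n: False, h: False, u: False}
  {n: False, a: False, h: False, u: False}
  {n: True, u: True, a: True, h: False}
  {n: True, u: True, a: False, h: False}
  {u: True, a: True, n: False, h: False}
  {u: True, n: False, a: False, h: False}
  {n: True, h: True, a: True, u: False}
  {n: True, h: True, a: False, u: False}
  {h: True, a: True, n: False, u: False}
  {h: True, n: False, a: False, u: False}
  {n: True, u: True, h: True, a: True}


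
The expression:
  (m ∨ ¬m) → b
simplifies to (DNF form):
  b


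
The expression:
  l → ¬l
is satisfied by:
  {l: False}


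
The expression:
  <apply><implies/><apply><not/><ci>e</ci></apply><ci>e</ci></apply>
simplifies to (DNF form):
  <ci>e</ci>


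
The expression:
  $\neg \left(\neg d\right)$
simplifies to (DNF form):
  $d$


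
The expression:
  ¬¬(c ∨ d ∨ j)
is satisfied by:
  {d: True, c: True, j: True}
  {d: True, c: True, j: False}
  {d: True, j: True, c: False}
  {d: True, j: False, c: False}
  {c: True, j: True, d: False}
  {c: True, j: False, d: False}
  {j: True, c: False, d: False}


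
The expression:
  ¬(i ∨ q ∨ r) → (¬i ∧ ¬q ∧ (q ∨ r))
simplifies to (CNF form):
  i ∨ q ∨ r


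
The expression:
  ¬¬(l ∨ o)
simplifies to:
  l ∨ o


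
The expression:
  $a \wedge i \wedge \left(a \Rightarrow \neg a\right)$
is never true.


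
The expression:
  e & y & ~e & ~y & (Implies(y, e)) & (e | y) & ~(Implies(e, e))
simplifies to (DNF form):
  False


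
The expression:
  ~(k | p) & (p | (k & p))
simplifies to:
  False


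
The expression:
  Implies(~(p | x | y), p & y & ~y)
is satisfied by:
  {y: True, p: True, x: True}
  {y: True, p: True, x: False}
  {y: True, x: True, p: False}
  {y: True, x: False, p: False}
  {p: True, x: True, y: False}
  {p: True, x: False, y: False}
  {x: True, p: False, y: False}


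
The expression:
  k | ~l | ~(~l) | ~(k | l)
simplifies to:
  True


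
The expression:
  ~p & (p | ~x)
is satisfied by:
  {x: False, p: False}


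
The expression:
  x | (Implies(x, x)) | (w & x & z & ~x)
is always true.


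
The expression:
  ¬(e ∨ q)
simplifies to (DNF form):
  ¬e ∧ ¬q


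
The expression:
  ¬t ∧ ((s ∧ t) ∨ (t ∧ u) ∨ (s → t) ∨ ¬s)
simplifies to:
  ¬s ∧ ¬t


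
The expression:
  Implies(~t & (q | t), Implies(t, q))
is always true.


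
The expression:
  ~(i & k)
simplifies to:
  ~i | ~k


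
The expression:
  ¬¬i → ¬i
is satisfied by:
  {i: False}


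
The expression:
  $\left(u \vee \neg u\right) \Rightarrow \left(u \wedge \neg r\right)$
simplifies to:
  $u \wedge \neg r$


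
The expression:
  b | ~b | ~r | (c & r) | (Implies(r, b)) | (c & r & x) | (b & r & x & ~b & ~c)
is always true.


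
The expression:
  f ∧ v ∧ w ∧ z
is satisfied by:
  {z: True, w: True, f: True, v: True}


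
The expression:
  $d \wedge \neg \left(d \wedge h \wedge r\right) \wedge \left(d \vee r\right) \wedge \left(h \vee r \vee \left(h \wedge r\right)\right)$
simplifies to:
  $d \wedge \left(h \vee r\right) \wedge \left(\neg h \vee \neg r\right)$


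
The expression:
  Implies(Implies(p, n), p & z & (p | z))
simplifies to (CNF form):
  p & (z | ~n)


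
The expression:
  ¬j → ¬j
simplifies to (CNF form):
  True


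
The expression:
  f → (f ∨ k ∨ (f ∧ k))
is always true.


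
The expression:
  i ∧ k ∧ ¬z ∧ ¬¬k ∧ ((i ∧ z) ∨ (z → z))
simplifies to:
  i ∧ k ∧ ¬z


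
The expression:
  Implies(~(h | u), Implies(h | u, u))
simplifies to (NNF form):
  True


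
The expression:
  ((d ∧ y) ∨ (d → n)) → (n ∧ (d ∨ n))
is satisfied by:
  {n: True, d: True, y: False}
  {n: True, y: False, d: False}
  {n: True, d: True, y: True}
  {n: True, y: True, d: False}
  {d: True, y: False, n: False}


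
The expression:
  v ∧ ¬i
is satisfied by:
  {v: True, i: False}


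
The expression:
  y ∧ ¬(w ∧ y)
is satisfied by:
  {y: True, w: False}


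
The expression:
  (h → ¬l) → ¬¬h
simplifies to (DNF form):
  h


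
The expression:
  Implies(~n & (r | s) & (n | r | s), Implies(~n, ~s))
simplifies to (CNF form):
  n | ~s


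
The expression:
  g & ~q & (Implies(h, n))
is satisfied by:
  {n: True, g: True, q: False, h: False}
  {g: True, n: False, q: False, h: False}
  {n: True, h: True, g: True, q: False}


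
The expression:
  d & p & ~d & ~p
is never true.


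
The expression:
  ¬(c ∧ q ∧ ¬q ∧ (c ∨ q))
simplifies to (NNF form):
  True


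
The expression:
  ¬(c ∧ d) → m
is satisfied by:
  {d: True, m: True, c: True}
  {d: True, m: True, c: False}
  {m: True, c: True, d: False}
  {m: True, c: False, d: False}
  {d: True, c: True, m: False}


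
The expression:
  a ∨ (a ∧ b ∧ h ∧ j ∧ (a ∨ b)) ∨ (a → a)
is always true.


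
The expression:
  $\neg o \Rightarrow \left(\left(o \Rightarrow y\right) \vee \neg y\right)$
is always true.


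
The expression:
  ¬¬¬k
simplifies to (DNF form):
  ¬k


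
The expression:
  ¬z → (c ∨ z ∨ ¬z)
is always true.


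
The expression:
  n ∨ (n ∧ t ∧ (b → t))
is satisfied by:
  {n: True}


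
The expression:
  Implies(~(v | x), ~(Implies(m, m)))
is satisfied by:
  {x: True, v: True}
  {x: True, v: False}
  {v: True, x: False}


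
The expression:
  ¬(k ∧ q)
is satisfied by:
  {k: False, q: False}
  {q: True, k: False}
  {k: True, q: False}


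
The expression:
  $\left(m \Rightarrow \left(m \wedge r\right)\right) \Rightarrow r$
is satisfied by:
  {r: True, m: True}
  {r: True, m: False}
  {m: True, r: False}


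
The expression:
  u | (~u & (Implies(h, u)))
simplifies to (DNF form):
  u | ~h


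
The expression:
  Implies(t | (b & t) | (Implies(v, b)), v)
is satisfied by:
  {v: True}


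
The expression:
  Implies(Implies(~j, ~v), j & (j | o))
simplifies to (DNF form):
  j | v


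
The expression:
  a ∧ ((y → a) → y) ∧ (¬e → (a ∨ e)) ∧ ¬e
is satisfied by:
  {a: True, y: True, e: False}


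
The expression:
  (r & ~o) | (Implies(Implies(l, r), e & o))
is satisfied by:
  {l: True, e: True, r: False, o: False}
  {l: True, r: False, o: False, e: False}
  {l: True, e: True, o: True, r: False}
  {l: True, o: True, r: False, e: False}
  {e: True, o: True, r: False, l: False}
  {e: True, l: True, r: True, o: False}
  {l: True, r: True, o: False, e: False}
  {e: True, r: True, o: False, l: False}
  {r: True, e: False, o: False, l: False}
  {l: True, e: True, o: True, r: True}
  {e: True, o: True, r: True, l: False}


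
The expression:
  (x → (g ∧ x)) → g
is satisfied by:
  {x: True, g: True}
  {x: True, g: False}
  {g: True, x: False}


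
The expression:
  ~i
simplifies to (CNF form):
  ~i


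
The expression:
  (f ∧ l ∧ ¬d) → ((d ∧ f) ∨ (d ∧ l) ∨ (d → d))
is always true.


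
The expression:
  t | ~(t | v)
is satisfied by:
  {t: True, v: False}
  {v: False, t: False}
  {v: True, t: True}


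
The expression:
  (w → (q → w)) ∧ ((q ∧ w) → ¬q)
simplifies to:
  ¬q ∨ ¬w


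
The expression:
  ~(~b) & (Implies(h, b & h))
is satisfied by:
  {b: True}


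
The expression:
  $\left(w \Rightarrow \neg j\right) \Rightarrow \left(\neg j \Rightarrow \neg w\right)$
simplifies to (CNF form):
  $j \vee \neg w$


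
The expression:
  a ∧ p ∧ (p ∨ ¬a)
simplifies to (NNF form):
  a ∧ p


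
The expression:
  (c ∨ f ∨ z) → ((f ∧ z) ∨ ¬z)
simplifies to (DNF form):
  f ∨ ¬z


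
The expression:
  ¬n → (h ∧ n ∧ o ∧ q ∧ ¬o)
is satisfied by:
  {n: True}


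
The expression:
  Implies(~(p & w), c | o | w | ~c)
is always true.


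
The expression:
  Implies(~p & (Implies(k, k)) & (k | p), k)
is always true.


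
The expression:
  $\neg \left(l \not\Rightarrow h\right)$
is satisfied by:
  {h: True, l: False}
  {l: False, h: False}
  {l: True, h: True}


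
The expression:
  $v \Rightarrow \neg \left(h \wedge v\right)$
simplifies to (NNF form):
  $\neg h \vee \neg v$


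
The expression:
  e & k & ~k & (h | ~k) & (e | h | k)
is never true.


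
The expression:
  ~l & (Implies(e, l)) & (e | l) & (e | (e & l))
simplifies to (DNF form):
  False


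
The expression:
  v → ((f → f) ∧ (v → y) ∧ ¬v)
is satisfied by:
  {v: False}


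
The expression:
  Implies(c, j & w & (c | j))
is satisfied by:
  {w: True, j: True, c: False}
  {w: True, j: False, c: False}
  {j: True, w: False, c: False}
  {w: False, j: False, c: False}
  {w: True, c: True, j: True}


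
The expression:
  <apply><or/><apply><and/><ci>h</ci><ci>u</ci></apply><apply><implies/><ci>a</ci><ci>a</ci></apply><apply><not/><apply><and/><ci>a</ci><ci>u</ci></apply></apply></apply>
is always true.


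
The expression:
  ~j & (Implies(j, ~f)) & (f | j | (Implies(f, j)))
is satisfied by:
  {j: False}


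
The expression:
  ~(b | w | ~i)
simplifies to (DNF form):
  i & ~b & ~w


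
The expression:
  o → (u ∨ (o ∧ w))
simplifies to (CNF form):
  u ∨ w ∨ ¬o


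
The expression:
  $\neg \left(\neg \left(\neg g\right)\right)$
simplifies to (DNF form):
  $\neg g$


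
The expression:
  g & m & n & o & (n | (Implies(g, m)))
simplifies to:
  g & m & n & o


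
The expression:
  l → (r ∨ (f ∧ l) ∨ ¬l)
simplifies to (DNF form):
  f ∨ r ∨ ¬l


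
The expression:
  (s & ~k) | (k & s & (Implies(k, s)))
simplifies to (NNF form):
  s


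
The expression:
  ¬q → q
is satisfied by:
  {q: True}


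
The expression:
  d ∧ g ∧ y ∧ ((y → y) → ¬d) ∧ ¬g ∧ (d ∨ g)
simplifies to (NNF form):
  False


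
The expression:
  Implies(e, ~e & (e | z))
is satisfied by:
  {e: False}


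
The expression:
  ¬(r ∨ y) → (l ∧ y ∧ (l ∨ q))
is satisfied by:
  {r: True, y: True}
  {r: True, y: False}
  {y: True, r: False}


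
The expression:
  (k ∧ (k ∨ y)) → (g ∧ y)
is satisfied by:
  {g: True, y: True, k: False}
  {g: True, y: False, k: False}
  {y: True, g: False, k: False}
  {g: False, y: False, k: False}
  {g: True, k: True, y: True}


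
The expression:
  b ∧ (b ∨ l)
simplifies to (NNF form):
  b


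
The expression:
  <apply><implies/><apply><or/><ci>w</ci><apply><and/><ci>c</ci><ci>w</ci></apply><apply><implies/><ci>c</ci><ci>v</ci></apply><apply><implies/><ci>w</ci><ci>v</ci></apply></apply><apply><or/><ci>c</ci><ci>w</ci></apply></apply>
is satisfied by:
  {c: True, w: True}
  {c: True, w: False}
  {w: True, c: False}


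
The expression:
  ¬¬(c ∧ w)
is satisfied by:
  {c: True, w: True}


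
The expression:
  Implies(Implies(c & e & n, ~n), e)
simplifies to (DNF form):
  e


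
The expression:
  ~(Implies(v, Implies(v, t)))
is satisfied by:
  {v: True, t: False}


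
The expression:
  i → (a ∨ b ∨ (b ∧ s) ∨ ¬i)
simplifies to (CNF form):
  a ∨ b ∨ ¬i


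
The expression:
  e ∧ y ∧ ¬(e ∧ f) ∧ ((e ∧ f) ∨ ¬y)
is never true.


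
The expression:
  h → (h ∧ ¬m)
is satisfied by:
  {h: False, m: False}
  {m: True, h: False}
  {h: True, m: False}


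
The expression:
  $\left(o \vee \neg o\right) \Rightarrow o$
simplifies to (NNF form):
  $o$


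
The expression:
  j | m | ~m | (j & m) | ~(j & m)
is always true.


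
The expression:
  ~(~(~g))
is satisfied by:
  {g: False}


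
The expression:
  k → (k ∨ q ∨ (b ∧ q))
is always true.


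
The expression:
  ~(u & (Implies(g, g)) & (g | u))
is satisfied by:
  {u: False}


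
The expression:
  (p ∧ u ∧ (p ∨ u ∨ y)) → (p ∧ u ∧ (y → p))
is always true.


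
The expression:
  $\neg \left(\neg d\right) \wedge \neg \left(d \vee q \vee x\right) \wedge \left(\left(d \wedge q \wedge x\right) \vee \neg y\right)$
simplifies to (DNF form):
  $\text{False}$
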